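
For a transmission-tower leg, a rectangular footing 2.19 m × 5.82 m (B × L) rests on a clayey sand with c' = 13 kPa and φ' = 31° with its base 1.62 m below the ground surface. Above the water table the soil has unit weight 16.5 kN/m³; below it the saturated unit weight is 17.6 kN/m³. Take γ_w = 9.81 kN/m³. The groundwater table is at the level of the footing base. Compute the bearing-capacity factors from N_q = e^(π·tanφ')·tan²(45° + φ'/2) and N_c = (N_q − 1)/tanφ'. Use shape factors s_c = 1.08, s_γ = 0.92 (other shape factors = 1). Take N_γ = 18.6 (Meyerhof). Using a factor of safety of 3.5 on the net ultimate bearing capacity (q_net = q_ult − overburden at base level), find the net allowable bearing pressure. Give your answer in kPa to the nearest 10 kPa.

q_all(net) ≈ 320 kPa

N_q = e^(π·tan31°)·tan²(60.5°) = 20.63; N_c = (N_q − 1)/tanφ' = 32.67.
Overburden at base level: q = 16.5 × 1.62 = 26.73 kPa.
Below the base the soil is submerged, so the ½γBN_γ term uses γ' = 17.6 − 9.81 = 7.79 kN/m³.
Cohesion term c·N_c·s_c = 13 × 32.671 × 1.08 = 458.7 kPa; surcharge term q·N_q = 26.73 × 20.631 = 551.46 kPa; self-weight term 0.5·γ·B·N_γ·s_γ = 0.5 × 7.79 × 2.19 × 18.6 × 0.92 = 145.97 kPa.
q_ult = 458.7 + 551.46 + 145.97 = 1156.1 kPa.
q_net = 1156.1 − 26.73 = 1129.4 kPa.
q_all(net) = 1129.4 / 3.5 = 322.69 kPa.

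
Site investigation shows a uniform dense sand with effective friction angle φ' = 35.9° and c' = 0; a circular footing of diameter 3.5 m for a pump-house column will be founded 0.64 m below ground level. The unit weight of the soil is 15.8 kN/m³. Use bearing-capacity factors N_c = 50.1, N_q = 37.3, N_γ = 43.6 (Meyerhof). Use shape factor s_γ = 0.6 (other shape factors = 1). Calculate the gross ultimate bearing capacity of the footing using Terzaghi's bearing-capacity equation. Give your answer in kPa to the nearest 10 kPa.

q_ult ≈ 1100 kPa

q = γ·D_f = 15.8 × 0.64 = 10.112 kPa.
q·N_q = 10.112 × 37.3 = 377.18 kPa
0.5·γ·B·N_γ·s_γ = 0.5 × 15.8 × 3.5 × 43.6 × 0.6 = 723.32 kPa
q_ult = 377.18 + 723.32 = 1100.5 kPa.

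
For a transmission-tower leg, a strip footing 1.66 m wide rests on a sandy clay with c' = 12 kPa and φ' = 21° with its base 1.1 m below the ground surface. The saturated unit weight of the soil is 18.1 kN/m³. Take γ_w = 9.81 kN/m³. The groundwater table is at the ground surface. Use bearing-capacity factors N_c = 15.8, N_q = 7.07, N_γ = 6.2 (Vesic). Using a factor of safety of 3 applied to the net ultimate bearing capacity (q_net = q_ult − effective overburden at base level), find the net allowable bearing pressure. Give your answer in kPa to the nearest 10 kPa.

q_all(net) ≈ 100 kPa

Water table at ground surface, so effective unit weight γ' = 18.1 − 9.81 = 8.29 kN/m³ is used throughout; overburden q = 8.29 × 1.1 = 9.119 kPa; the same γ' applies in the ½γBN_γ term.
Cohesion term c·N_c = 12 × 15.8 = 189.6 kPa; surcharge term q·N_q = 9.119 × 7.07 = 64.471 kPa; self-weight term 0.5·γ·B·N_γ = 0.5 × 8.29 × 1.66 × 6.2 = 42.66 kPa.
q_ult = 189.6 + 64.471 + 42.66 = 296.73 kPa.
Net ultimate: q_net = 296.73 − 9.119 = 287.61 kPa.
q_all(net) = 287.61 / 3 = 95.871 kPa.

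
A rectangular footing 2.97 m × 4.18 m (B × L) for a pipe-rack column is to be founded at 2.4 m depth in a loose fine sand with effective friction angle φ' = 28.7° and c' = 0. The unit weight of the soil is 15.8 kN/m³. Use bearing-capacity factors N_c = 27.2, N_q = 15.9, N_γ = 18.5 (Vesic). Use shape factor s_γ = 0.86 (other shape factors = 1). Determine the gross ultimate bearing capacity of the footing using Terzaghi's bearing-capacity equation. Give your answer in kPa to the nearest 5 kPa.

Effective surcharge at the founding depth q = γ·D_f = 15.8 × 2.4 = 37.92 kPa.
q_ult = q·N_q + 0.5·γ·B·N_γ·s_γ
     = 37.92 × 15.9 + 0.5 × 15.8 × 2.97 × 18.5 × 0.86
     = 602.93 + 373.3 = 976.22 kPa.

q_ult ≈ 975 kPa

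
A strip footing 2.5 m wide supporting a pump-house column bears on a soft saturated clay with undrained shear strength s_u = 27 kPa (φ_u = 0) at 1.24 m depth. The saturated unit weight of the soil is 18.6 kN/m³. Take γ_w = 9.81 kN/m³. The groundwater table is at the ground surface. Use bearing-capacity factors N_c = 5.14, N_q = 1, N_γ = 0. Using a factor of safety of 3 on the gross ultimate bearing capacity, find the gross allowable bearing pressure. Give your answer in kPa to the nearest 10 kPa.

Water table at ground surface, so effective unit weight γ' = 18.6 − 9.81 = 8.79 kN/m³ is used throughout; overburden q = 8.79 × 1.24 = 10.9 kPa.
Cohesion term c·N_c = 27 × 5.14 = 138.78 kPa; surcharge term q·N_q = 10.9 × 1 = 10.9 kPa.
q_ult = 138.78 + 10.9 = 149.68 kPa.
q_all = 149.68 / 3 = 49.893 kPa.

q_all ≈ 50 kPa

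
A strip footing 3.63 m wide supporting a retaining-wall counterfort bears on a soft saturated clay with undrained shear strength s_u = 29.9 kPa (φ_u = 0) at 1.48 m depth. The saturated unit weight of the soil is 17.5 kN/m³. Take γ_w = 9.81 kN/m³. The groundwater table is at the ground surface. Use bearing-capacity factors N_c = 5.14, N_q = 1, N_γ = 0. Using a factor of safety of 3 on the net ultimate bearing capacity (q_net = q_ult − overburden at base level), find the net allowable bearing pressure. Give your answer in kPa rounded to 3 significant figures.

γ' = 17.5 − 9.81 = 7.69 kN/m³ (submerged throughout). q = 7.69 × 1.48 = 11.381 kPa.
c·N_c = 29.9 × 5.14 = 153.69 kPa
q·N_q = 11.381 × 1 = 11.381 kPa
q_ult = 153.69 + 11.381 = 165.07 kPa.
q_net = 165.07 − 11.381 = 153.69 kPa.
q_all(net) = 153.69 / 3 = 51.229 kPa.

q_all(net) ≈ 51.2 kPa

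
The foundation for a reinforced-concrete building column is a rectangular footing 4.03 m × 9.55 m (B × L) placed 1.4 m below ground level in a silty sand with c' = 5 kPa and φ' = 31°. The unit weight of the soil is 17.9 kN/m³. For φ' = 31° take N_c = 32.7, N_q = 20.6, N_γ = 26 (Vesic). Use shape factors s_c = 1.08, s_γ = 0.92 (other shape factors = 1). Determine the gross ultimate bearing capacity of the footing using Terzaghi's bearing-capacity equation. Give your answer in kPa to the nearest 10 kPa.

q_ult ≈ 1560 kPa

Effective surcharge at the founding depth q = γ·D_f = 17.9 × 1.4 = 25.06 kPa.
q_ult = c·N_c·s_c + q·N_q + 0.5·γ·B·N_γ·s_γ
     = 5 × 32.7 × 1.08 + 25.06 × 20.6 + 0.5 × 17.9 × 4.03 × 26 × 0.92
     = 176.58 + 516.24 + 862.76 = 1555.6 kPa.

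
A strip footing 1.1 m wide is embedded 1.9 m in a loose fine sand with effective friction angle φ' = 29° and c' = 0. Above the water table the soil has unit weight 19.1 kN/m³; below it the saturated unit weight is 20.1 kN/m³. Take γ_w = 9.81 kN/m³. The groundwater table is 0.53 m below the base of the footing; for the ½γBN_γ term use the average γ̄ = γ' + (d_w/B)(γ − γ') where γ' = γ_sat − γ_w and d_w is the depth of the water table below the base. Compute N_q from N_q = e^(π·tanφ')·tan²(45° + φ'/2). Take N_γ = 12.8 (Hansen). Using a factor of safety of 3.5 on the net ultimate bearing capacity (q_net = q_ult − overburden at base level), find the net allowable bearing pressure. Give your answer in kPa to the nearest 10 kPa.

q_all(net) ≈ 190 kPa

N_q = e^(π·tan29°)·tan²(59.5°) = 16.44.
q = γ·D_f = 19.1 × 1.9 = 36.29 kPa.
γ' = 10.29 kN/m³; averaging over the depth B below the base, γ̄ = γ' + (d_w/B)(γ − γ') = 14.535 kN/m³.
q·N_q = 36.29 × 16.443 = 596.73 kPa
0.5·γ·B·N_γ = 0.5 × 14.535 × 1.1 × 12.8 = 102.33 kPa
q_ult = 596.73 + 102.33 = 699.05 kPa.
q_net = 699.05 − 36.29 = 662.76 kPa.
q_all(net) = 662.76 / 3.5 = 189.36 kPa.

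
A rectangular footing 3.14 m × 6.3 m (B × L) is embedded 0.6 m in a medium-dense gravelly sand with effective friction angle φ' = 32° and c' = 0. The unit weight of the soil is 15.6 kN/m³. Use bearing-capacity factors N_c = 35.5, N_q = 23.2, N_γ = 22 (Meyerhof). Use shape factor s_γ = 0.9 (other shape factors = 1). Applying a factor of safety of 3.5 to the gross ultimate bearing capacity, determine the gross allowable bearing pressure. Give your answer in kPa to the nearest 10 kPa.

Overburden at base level: q = 15.6 × 0.6 = 9.36 kPa.
Surcharge term q·N_q = 9.36 × 23.2 = 217.15 kPa; self-weight term 0.5·γ·B·N_γ·s_γ = 0.5 × 15.6 × 3.14 × 22 × 0.9 = 484.94 kPa.
q_ult = 217.15 + 484.94 = 702.09 kPa.
q_all = q_ult / FS = 702.09 / 3.5 = 200.6 kPa.

q_all ≈ 200 kPa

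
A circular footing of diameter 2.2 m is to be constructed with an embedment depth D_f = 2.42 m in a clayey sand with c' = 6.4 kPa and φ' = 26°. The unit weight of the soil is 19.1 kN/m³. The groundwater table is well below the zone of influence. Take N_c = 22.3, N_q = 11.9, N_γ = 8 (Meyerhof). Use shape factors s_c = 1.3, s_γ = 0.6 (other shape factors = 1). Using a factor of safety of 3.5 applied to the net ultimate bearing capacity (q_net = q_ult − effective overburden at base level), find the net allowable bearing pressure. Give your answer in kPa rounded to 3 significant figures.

Overburden at base level: q = 19.1 × 2.42 = 46.222 kPa.
Cohesion term c·N_c·s_c = 6.4 × 22.3 × 1.3 = 185.54 kPa; surcharge term q·N_q = 46.222 × 11.9 = 550.04 kPa; self-weight term 0.5·γ·B·N_γ·s_γ = 0.5 × 19.1 × 2.2 × 8 × 0.6 = 100.85 kPa.
q_ult = 185.54 + 550.04 + 100.85 = 836.43 kPa.
Net ultimate: q_net = 836.43 − 46.222 = 790.2 kPa.
q_all(net) = 790.2 / 3.5 = 225.77 kPa.

q_all(net) ≈ 226 kPa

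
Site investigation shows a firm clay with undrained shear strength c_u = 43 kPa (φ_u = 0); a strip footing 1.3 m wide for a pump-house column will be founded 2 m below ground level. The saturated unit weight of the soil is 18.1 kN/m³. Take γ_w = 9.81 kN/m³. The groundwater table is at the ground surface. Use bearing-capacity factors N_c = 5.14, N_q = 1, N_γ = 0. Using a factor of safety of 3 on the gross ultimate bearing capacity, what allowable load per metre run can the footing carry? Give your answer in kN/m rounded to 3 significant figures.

With the water table at the surface the whole profile is submerged: γ' = 18.1 − 9.81 = 8.29 kN/m³, so q = γ'·D_f = 16.58 kPa.
q_ult = c·N_c + q·N_q
     = 43 × 5.14 + 16.58 × 1
     = 221.02 + 16.58 = 237.6 kPa.
Gross allowable pressure q_all = 237.6 / 3 = 79.2 kPa.
Allowable wall load = q_all × B = 79.2 × 1.3 = 102.96 kN per metre run.

≈ 103 kN/m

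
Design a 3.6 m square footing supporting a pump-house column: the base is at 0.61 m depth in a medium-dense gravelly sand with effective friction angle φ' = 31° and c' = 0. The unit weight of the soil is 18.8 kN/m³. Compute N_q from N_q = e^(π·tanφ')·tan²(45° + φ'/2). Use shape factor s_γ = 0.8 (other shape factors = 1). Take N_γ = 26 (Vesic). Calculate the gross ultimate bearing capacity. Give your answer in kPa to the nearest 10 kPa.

q_ult ≈ 940 kPa

tan31° = 0.6009, so N_q = e^(π×0.6009)·tan²(60.5°) = 6.604 × 3.124 = 20.63.
Effective surcharge at the founding depth q = γ·D_f = 18.8 × 0.61 = 11.468 kPa.
q_ult = q·N_q + 0.5·γ·B·N_γ·s_γ
     = 11.468 × 20.631 + 0.5 × 18.8 × 3.6 × 26 × 0.8
     = 236.59 + 703.87 = 940.47 kPa.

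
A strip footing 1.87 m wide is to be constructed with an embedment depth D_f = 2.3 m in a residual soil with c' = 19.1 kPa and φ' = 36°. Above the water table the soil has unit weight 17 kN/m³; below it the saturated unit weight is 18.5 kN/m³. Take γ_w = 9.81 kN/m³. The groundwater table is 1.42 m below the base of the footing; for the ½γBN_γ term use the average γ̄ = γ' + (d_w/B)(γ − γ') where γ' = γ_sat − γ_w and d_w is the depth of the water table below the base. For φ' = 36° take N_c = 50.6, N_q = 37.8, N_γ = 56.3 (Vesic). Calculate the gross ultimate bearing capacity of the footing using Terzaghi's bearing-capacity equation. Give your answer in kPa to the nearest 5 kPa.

Effective surcharge at the founding depth q = γ·D_f = 17 × 2.3 = 39.1 kPa.
With d_w = 1.42 m < B, γ̄ = 8.69 + (1.42/1.87) × (17 − 8.69) = 15 kN/m³.
q_ult = c·N_c + q·N_q + 0.5·γ·B·N_γ
     = 19.1 × 50.6 + 39.1 × 37.8 + 0.5 × 15 × 1.87 × 56.3
     = 966.46 + 1478 + 789.62 = 3234.1 kPa.

q_ult ≈ 3235 kPa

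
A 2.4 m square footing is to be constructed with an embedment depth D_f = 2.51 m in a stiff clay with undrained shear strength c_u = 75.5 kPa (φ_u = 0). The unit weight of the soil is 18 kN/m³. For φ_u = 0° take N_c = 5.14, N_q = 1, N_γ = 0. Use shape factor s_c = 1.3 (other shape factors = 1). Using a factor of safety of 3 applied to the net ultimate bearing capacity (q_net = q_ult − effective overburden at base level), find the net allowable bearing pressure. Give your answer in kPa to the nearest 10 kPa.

q = γ·D_f = 18 × 2.51 = 45.18 kPa.
c·N_c·s_c = 75.5 × 5.14 × 1.3 = 504.49 kPa
q·N_q = 45.18 × 1 = 45.18 kPa
q_ult = 504.49 + 45.18 = 549.67 kPa.
Net ultimate: q_net = 549.67 − 45.18 = 504.49 kPa.
q_all(net) = 504.49 / 3 = 168.16 kPa.

q_all(net) ≈ 170 kPa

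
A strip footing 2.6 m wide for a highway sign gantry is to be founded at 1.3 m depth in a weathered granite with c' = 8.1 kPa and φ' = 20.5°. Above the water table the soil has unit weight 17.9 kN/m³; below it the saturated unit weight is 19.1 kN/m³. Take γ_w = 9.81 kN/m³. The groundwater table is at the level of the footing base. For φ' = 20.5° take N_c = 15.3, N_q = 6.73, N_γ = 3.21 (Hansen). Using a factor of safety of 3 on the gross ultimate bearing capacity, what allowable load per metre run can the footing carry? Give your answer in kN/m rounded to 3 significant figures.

≈ 277 kN/m

q = γ·D_f = 17.9 × 1.3 = 23.27 kPa.
For the ½γBN_γ term take γ' = 19.1 − 9.81 = 9.29 kN/m³ (soil below base is submerged).
c·N_c = 8.1 × 15.3 = 123.93 kPa
q·N_q = 23.27 × 6.73 = 156.61 kPa
0.5·γ·B·N_γ = 0.5 × 9.29 × 2.6 × 3.21 = 38.767 kPa
q_ult = 123.93 + 156.61 + 38.767 = 319.3 kPa.
Gross allowable pressure q_all = 319.3 / 3 = 106.43 kPa.
Allowable wall load = q_all × B = 106.43 × 2.6 = 276.73 kN per metre run.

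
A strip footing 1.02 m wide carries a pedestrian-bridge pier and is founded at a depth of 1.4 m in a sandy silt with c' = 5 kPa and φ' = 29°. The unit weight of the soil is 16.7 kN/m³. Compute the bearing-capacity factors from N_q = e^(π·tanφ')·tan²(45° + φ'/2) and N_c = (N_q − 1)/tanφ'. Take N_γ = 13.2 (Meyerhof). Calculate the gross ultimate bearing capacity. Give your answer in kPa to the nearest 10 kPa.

tan29° = 0.5543, so N_q = e^(π×0.5543)·tan²(59.5°) = 5.705 × 2.882 = 16.44.
N_c = (16.44 − 1)/tan29° = 27.86.
q = γ·D_f = 16.7 × 1.4 = 23.38 kPa.
c·N_c = 5 × 27.86 = 139.3 kPa
q·N_q = 23.38 × 16.443 = 384.44 kPa
0.5·γ·B·N_γ = 0.5 × 16.7 × 1.02 × 13.2 = 112.42 kPa
q_ult = 139.3 + 384.44 + 112.42 = 636.17 kPa.

q_ult ≈ 640 kPa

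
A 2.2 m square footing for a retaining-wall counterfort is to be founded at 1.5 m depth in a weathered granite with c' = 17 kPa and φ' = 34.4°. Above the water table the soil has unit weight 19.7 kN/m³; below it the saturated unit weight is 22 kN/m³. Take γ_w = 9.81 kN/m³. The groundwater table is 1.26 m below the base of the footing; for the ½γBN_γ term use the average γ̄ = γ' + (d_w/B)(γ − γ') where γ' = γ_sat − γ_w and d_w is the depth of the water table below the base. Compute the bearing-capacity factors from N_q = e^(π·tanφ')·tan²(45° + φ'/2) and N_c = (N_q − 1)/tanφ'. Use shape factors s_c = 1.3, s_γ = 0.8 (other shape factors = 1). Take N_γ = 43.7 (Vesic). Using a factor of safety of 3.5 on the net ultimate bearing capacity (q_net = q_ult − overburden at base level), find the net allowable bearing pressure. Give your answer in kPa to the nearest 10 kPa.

q_all(net) ≈ 710 kPa

N_q = e^(π·tan34.4°)·tan²(62.2°) = 30.92; N_c = (N_q − 1)/tanφ' = 43.69.
q = γ·D_f = 19.7 × 1.5 = 29.55 kPa.
γ' = 12.19 kN/m³; averaging over the depth B below the base, γ̄ = γ' + (d_w/B)(γ − γ') = 16.491 kN/m³.
c·N_c·s_c = 17 × 43.692 × 1.3 = 965.59 kPa
q·N_q = 29.55 × 30.917 = 913.58 kPa
0.5·γ·B·N_γ·s_γ = 0.5 × 16.491 × 2.2 × 43.7 × 0.8 = 634.18 kPa
q_ult = 965.59 + 913.58 + 634.18 = 2513.4 kPa.
q_net = 2513.4 − 29.55 = 2483.8 kPa.
q_all(net) = 2483.8 / 3.5 = 709.66 kPa.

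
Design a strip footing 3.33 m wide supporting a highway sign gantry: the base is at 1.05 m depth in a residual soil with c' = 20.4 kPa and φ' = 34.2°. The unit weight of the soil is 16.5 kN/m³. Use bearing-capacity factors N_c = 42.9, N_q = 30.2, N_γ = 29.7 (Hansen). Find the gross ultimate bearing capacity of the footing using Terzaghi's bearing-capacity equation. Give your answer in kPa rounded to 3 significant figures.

q_ult ≈ 2210 kPa

q = γ·D_f = 16.5 × 1.05 = 17.325 kPa.
c·N_c = 20.4 × 42.9 = 875.16 kPa
q·N_q = 17.325 × 30.2 = 523.21 kPa
0.5·γ·B·N_γ = 0.5 × 16.5 × 3.33 × 29.7 = 815.93 kPa
q_ult = 875.16 + 523.21 + 815.93 = 2214.3 kPa.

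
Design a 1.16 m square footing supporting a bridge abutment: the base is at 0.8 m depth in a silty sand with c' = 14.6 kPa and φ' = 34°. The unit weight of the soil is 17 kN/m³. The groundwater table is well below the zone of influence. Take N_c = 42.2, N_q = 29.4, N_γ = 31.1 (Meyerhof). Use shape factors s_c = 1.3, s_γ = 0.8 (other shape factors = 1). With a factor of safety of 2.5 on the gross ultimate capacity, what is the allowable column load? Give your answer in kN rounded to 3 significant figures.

P_all ≈ 778 kN

Effective surcharge at the founding depth q = γ·D_f = 17 × 0.8 = 13.6 kPa.
q_ult = c·N_c·s_c + q·N_q + 0.5·γ·B·N_γ·s_γ
     = 14.6 × 42.2 × 1.3 + 13.6 × 29.4 + 0.5 × 17 × 1.16 × 31.1 × 0.8
     = 800.96 + 399.84 + 245.32 = 1446.1 kPa.
Gross allowable pressure q_all = 1446.1 / 2.5 = 578.45 kPa.
Footing area = 1.3456 m², so allowable column load = 578.45 × 1.3456 = 778.36 kN.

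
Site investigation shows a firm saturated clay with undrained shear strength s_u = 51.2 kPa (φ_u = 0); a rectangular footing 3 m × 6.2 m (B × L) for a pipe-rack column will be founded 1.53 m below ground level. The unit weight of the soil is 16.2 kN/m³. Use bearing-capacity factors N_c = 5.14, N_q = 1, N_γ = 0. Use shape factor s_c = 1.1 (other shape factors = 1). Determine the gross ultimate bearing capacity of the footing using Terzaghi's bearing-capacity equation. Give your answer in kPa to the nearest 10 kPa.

q_ult ≈ 310 kPa

q = γ·D_f = 16.2 × 1.53 = 24.786 kPa.
c·N_c·s_c = 51.2 × 5.14 × 1.1 = 289.48 kPa
q·N_q = 24.786 × 1 = 24.786 kPa
q_ult = 289.48 + 24.786 = 314.27 kPa.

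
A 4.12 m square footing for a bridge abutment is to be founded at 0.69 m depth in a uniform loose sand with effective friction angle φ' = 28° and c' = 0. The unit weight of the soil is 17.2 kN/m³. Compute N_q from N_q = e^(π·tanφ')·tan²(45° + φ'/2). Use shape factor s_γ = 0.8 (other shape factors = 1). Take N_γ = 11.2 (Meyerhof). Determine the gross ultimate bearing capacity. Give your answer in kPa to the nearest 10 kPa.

tan28° = 0.5317, so N_q = e^(π×0.5317)·tan²(59°) = 5.314 × 2.77 = 14.72.
Overburden at base level: q = 17.2 × 0.69 = 11.868 kPa.
Surcharge term q·N_q = 11.868 × 14.72 = 174.7 kPa; self-weight term 0.5·γ·B·N_γ·s_γ = 0.5 × 17.2 × 4.12 × 11.2 × 0.8 = 317.47 kPa.
q_ult = 174.7 + 317.47 = 492.17 kPa.

q_ult ≈ 490 kPa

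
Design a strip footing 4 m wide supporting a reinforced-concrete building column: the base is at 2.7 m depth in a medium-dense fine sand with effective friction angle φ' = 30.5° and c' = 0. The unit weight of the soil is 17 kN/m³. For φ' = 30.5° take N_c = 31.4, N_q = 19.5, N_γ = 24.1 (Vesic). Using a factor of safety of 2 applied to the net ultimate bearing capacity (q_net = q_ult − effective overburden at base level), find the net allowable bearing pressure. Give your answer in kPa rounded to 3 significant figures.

q = γ·D_f = 17 × 2.7 = 45.9 kPa.
q·N_q = 45.9 × 19.5 = 895.05 kPa
0.5·γ·B·N_γ = 0.5 × 17 × 4 × 24.1 = 819.4 kPa
q_ult = 895.05 + 819.4 = 1714.5 kPa.
Net ultimate: q_net = 1714.5 − 45.9 = 1668.6 kPa.
q_all(net) = 1668.6 / 2 = 834.28 kPa.

q_all(net) ≈ 834 kPa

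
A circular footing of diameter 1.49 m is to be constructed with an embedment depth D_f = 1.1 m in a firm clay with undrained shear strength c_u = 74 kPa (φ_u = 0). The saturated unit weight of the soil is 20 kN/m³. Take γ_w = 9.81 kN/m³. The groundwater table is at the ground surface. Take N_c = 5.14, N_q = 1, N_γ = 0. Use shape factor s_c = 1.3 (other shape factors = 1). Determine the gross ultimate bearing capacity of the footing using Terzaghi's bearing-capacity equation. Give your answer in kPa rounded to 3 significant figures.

Water table at ground surface, so effective unit weight γ' = 20 − 9.81 = 10.19 kN/m³ is used throughout; overburden q = 10.19 × 1.1 = 11.209 kPa.
Cohesion term c·N_c·s_c = 74 × 5.14 × 1.3 = 494.47 kPa; surcharge term q·N_q = 11.209 × 1 = 11.209 kPa.
q_ult = 494.47 + 11.209 = 505.68 kPa.

q_ult ≈ 506 kPa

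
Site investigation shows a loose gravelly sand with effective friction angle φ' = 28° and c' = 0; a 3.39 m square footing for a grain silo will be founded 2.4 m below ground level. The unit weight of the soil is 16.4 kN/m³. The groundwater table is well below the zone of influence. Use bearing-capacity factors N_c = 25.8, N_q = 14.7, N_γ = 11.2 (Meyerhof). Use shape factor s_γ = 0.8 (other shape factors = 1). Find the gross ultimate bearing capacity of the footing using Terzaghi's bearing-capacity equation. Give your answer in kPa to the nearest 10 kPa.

Effective surcharge at the founding depth q = γ·D_f = 16.4 × 2.4 = 39.36 kPa.
q_ult = q·N_q + 0.5·γ·B·N_γ·s_γ
     = 39.36 × 14.7 + 0.5 × 16.4 × 3.39 × 11.2 × 0.8
     = 578.59 + 249.07 = 827.66 kPa.

q_ult ≈ 830 kPa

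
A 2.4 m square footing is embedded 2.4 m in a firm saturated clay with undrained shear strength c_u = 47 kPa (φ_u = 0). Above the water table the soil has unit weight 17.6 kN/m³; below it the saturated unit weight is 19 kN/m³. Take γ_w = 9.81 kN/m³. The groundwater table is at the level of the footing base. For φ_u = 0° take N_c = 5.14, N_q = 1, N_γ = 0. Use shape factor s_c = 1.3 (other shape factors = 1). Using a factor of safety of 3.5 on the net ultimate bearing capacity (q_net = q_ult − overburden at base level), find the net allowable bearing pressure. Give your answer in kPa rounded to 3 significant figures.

q_all(net) ≈ 89.7 kPa

Overburden at base level: q = 17.6 × 2.4 = 42.24 kPa.
Cohesion term c·N_c·s_c = 47 × 5.14 × 1.3 = 314.05 kPa; surcharge term q·N_q = 42.24 × 1 = 42.24 kPa.
q_ult = 314.05 + 42.24 = 356.29 kPa.
q_net = 356.29 − 42.24 = 314.05 kPa.
q_all(net) = 314.05 / 3.5 = 89.73 kPa.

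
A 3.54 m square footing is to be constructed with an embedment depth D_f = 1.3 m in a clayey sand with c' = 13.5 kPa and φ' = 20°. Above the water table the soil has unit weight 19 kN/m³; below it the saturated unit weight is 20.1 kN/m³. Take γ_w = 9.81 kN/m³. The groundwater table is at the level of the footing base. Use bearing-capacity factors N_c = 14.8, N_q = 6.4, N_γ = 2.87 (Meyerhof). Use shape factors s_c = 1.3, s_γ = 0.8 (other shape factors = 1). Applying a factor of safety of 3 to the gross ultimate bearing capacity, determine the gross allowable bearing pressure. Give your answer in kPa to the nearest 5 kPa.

Effective surcharge at the founding depth q = γ·D_f = 19 × 1.3 = 24.7 kPa.
The water table coincides with the base, so in the self-weight term γ → γ' = 10.29 kN/m³.
q_ult = c·N_c·s_c + q·N_q + 0.5·γ·B·N_γ·s_γ
     = 13.5 × 14.8 × 1.3 + 24.7 × 6.4 + 0.5 × 10.29 × 3.54 × 2.87 × 0.8
     = 259.74 + 158.08 + 41.818 = 459.64 kPa.
q_all = q_ult / FS = 459.64 / 3 = 153.21 kPa.

q_all ≈ 155 kPa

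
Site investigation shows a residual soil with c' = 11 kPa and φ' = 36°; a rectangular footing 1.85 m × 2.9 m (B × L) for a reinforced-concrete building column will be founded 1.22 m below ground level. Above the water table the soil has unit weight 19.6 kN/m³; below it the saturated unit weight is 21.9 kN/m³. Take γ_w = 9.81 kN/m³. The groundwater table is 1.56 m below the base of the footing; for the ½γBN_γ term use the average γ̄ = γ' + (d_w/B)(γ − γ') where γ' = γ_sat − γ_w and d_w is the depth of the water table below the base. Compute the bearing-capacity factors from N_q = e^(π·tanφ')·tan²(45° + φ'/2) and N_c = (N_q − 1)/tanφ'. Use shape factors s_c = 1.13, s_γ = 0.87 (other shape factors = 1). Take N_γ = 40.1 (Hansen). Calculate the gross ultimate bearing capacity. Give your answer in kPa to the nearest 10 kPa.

q_ult ≈ 2130 kPa

tan36° = 0.7265, so N_q = e^(π×0.7265)·tan²(63°) = 9.801 × 3.852 = 37.75.
N_c = (37.75 − 1)/tan36° = 50.59.
q = γ·D_f = 19.6 × 1.22 = 23.912 kPa.
γ' = 12.09 kN/m³; averaging over the depth B below the base, γ̄ = γ' + (d_w/B)(γ − γ') = 18.423 kN/m³.
c·N_c·s_c = 11 × 50.585 × 1.13 = 628.78 kPa
q·N_q = 23.912 × 37.752 = 902.74 kPa
0.5·γ·B·N_γ·s_γ = 0.5 × 18.423 × 1.85 × 40.1 × 0.87 = 594.51 kPa
q_ult = 628.78 + 902.74 + 594.51 = 2126 kPa.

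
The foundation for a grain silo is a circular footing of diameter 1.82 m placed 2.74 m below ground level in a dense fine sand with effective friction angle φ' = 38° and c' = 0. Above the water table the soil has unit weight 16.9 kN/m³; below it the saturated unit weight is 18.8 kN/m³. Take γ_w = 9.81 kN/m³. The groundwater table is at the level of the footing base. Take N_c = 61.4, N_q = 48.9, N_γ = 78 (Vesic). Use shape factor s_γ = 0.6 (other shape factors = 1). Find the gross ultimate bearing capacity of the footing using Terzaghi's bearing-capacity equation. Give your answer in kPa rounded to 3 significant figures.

q = γ·D_f = 16.9 × 2.74 = 46.306 kPa.
For the ½γBN_γ term take γ' = 18.8 − 9.81 = 8.99 kN/m³ (soil below base is submerged).
q·N_q = 46.306 × 48.9 = 2264.4 kPa
0.5·γ·B·N_γ·s_γ = 0.5 × 8.99 × 1.82 × 78 × 0.6 = 382.87 kPa
q_ult = 2264.4 + 382.87 = 2647.2 kPa.

q_ult ≈ 2650 kPa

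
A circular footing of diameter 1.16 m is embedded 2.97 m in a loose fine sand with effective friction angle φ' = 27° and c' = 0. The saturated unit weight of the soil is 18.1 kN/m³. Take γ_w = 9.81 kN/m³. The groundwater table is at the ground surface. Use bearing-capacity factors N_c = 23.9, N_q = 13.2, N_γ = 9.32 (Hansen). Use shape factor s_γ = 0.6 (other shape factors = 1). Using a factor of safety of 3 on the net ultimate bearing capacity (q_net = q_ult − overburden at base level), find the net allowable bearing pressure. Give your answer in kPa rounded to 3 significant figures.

Water table at ground surface, so effective unit weight γ' = 18.1 − 9.81 = 8.29 kN/m³ is used throughout; overburden q = 8.29 × 2.97 = 24.621 kPa; the same γ' applies in the ½γBN_γ term.
Surcharge term q·N_q = 24.621 × 13.2 = 325 kPa; self-weight term 0.5·γ·B·N_γ·s_γ = 0.5 × 8.29 × 1.16 × 9.32 × 0.6 = 26.887 kPa.
q_ult = 325 + 26.887 = 351.89 kPa.
q_net = 351.89 − 24.621 = 327.27 kPa.
q_all(net) = 327.27 / 3 = 109.09 kPa.

q_all(net) ≈ 109 kPa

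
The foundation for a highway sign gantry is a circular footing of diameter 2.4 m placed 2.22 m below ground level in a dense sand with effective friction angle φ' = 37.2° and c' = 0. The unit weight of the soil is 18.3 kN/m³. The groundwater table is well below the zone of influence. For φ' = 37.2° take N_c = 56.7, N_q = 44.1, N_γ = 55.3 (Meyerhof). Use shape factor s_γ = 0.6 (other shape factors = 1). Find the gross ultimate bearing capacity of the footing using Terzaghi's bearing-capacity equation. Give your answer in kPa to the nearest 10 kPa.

q_ult ≈ 2520 kPa

Overburden at base level: q = 18.3 × 2.22 = 40.626 kPa.
Surcharge term q·N_q = 40.626 × 44.1 = 1791.6 kPa; self-weight term 0.5·γ·B·N_γ·s_γ = 0.5 × 18.3 × 2.4 × 55.3 × 0.6 = 728.63 kPa.
q_ult = 1791.6 + 728.63 = 2520.2 kPa.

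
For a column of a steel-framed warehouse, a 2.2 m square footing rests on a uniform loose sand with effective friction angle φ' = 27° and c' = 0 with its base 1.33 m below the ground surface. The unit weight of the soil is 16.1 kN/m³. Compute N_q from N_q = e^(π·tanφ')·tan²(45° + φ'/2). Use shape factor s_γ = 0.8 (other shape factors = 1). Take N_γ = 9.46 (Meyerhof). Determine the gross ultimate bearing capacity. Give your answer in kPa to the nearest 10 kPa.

q_ult ≈ 420 kPa

tan27° = 0.5095, so N_q = e^(π×0.5095)·tan²(58.5°) = 4.957 × 2.663 = 13.2.
q = γ·D_f = 16.1 × 1.33 = 21.413 kPa.
q·N_q = 21.413 × 13.199 = 282.63 kPa
0.5·γ·B·N_γ·s_γ = 0.5 × 16.1 × 2.2 × 9.46 × 0.8 = 134.03 kPa
q_ult = 282.63 + 134.03 = 416.66 kPa.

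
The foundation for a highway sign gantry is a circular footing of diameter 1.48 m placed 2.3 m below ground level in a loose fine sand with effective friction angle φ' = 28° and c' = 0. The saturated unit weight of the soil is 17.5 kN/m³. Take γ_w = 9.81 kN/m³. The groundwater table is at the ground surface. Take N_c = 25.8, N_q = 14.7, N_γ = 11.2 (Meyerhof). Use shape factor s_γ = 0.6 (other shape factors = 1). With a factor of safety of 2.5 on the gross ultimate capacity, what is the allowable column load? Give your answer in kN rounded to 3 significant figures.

Water table at ground surface, so effective unit weight γ' = 17.5 − 9.81 = 7.69 kN/m³ is used throughout; overburden q = 7.69 × 2.3 = 17.687 kPa; the same γ' applies in the ½γBN_γ term.
Surcharge term q·N_q = 17.687 × 14.7 = 260 kPa; self-weight term 0.5·γ·B·N_γ·s_γ = 0.5 × 7.69 × 1.48 × 11.2 × 0.6 = 38.241 kPa.
q_ult = 260 + 38.241 = 298.24 kPa.
Gross allowable pressure q_all = 298.24 / 2.5 = 119.3 kPa.
Footing area = 1.7203 m², so allowable column load = 119.3 × 1.7203 = 205.22 kN.

P_all ≈ 205 kN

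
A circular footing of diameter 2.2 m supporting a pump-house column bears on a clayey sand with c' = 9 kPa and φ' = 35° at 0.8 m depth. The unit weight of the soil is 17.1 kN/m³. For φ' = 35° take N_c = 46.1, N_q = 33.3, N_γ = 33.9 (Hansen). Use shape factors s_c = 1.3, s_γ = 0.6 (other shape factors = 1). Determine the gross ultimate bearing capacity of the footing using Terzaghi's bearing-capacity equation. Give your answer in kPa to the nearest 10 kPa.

Effective surcharge at the founding depth q = γ·D_f = 17.1 × 0.8 = 13.68 kPa.
q_ult = c·N_c·s_c + q·N_q + 0.5·γ·B·N_γ·s_γ
     = 9 × 46.1 × 1.3 + 13.68 × 33.3 + 0.5 × 17.1 × 2.2 × 33.9 × 0.6
     = 539.37 + 455.54 + 382.6 = 1377.5 kPa.

q_ult ≈ 1380 kPa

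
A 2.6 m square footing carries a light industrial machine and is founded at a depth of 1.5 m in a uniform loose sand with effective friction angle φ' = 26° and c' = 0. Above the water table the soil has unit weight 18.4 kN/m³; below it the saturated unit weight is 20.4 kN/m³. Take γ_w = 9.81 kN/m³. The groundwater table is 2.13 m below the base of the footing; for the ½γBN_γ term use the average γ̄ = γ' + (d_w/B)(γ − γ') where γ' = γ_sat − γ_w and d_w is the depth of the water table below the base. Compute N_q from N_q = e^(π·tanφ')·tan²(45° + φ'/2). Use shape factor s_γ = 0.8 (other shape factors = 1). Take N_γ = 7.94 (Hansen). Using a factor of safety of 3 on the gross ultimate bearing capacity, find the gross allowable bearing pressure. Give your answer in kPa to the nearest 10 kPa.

q_all ≈ 160 kPa

N_q = e^(π·tan26°)·tan²(58°) = 11.85.
Effective surcharge at the founding depth q = γ·D_f = 18.4 × 1.5 = 27.6 kPa.
With d_w = 2.13 m < B, γ̄ = 10.59 + (2.13/2.6) × (18.4 − 10.59) = 16.988 kN/m³.
q_ult = q·N_q + 0.5·γ·B·N_γ·s_γ
     = 27.6 × 11.854 + 0.5 × 16.988 × 2.6 × 7.94 × 0.8
     = 327.18 + 140.28 = 467.46 kPa.
q_all = 467.46 / 3 = 155.82 kPa.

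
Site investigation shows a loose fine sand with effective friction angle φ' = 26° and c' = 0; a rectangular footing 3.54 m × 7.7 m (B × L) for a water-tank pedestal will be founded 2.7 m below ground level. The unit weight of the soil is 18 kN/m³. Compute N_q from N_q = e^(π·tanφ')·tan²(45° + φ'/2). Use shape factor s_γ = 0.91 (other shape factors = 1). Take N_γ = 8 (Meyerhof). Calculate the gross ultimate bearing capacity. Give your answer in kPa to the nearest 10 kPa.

q_ult ≈ 810 kPa

tan26° = 0.4877, so N_q = e^(π×0.4877)·tan²(58°) = 4.629 × 2.561 = 11.85.
q = γ·D_f = 18 × 2.7 = 48.6 kPa.
q·N_q = 48.6 × 11.854 = 576.11 kPa
0.5·γ·B·N_γ·s_γ = 0.5 × 18 × 3.54 × 8 × 0.91 = 231.94 kPa
q_ult = 576.11 + 231.94 = 808.06 kPa.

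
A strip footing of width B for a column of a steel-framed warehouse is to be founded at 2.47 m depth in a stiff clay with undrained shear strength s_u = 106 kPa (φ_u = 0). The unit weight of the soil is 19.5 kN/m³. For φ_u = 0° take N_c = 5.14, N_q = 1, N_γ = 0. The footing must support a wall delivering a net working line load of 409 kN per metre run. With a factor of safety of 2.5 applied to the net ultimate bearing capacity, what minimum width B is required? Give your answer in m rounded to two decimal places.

B = 1.88 m

Overburden at base level: q = 19.5 × 2.47 = 48.165 kPa.
Cohesion term c·N_c = 106 × 5.14 = 544.84 kPa; surcharge term q·N_q = 48.165 × 1 = 48.165 kPa.
q_ult = 544.84 + 48.165 = 593 kPa.
For φ = 0 the ½γBN_γ term vanishes, so q_ult is independent of B. q_net = 593 − 48.165 = 544.84 kPa; q_all(net) = 544.84/2.5 = 217.94 kPa.
Required width B = w / q_all(net) = 409 / 217.94 = 1.877 m.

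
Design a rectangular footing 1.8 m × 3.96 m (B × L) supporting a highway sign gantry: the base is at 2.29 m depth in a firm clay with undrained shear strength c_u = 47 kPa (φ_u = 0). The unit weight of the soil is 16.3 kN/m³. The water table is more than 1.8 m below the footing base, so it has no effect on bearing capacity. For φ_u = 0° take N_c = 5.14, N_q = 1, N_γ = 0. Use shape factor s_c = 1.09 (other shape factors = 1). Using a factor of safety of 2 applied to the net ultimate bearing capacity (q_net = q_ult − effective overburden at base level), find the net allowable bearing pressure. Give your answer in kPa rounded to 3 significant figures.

q = γ·D_f = 16.3 × 2.29 = 37.327 kPa.
c·N_c·s_c = 47 × 5.14 × 1.09 = 263.32 kPa
q·N_q = 37.327 × 1 = 37.327 kPa
q_ult = 263.32 + 37.327 = 300.65 kPa.
Net ultimate: q_net = 300.65 − 37.327 = 263.32 kPa.
q_all(net) = 263.32 / 2 = 131.66 kPa.

q_all(net) ≈ 132 kPa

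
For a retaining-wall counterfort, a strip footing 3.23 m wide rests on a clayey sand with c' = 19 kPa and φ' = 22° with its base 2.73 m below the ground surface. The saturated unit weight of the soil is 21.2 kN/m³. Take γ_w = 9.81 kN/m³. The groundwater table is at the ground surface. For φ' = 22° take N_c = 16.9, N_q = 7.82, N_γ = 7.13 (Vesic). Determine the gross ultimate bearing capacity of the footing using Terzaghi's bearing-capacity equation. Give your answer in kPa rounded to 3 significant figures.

q_ult ≈ 695 kPa

Water table at ground surface, so effective unit weight γ' = 21.2 − 9.81 = 11.39 kN/m³ is used throughout; overburden q = 11.39 × 2.73 = 31.095 kPa; the same γ' applies in the ½γBN_γ term.
Cohesion term c·N_c = 19 × 16.9 = 321.1 kPa; surcharge term q·N_q = 31.095 × 7.82 = 243.16 kPa; self-weight term 0.5·γ·B·N_γ = 0.5 × 11.39 × 3.23 × 7.13 = 131.16 kPa.
q_ult = 321.1 + 243.16 + 131.16 = 695.42 kPa.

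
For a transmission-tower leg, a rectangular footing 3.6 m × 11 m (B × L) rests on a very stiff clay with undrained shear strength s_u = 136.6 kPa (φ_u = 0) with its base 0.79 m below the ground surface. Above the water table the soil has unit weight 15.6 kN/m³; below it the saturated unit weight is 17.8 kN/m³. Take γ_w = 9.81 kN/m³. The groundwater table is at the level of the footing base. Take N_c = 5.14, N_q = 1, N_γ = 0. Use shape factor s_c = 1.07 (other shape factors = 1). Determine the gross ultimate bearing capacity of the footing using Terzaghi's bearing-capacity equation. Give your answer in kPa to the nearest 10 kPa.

Effective surcharge at the founding depth q = γ·D_f = 15.6 × 0.79 = 12.324 kPa.
q_ult = c·N_c·s_c + q·N_q
     = 136.6 × 5.14 × 1.07 + 12.324 × 1
     = 751.27 + 12.324 = 763.6 kPa.

q_ult ≈ 760 kPa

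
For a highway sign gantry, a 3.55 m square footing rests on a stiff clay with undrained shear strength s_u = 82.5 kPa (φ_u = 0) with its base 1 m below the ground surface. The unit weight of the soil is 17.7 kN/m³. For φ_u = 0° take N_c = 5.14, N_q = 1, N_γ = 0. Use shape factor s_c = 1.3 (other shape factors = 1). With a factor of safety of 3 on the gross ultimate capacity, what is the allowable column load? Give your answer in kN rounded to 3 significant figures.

Effective surcharge at the founding depth q = γ·D_f = 17.7 × 1 = 17.7 kPa.
q_ult = c·N_c·s_c + q·N_q
     = 82.5 × 5.14 × 1.3 + 17.7 × 1
     = 551.26 + 17.7 = 568.97 kPa.
Gross allowable pressure q_all = 568.97 / 3 = 189.66 kPa.
Footing area = 12.6025 m², so allowable column load = 189.66 × 12.6025 = 2390.1 kN.

P_all ≈ 2390 kN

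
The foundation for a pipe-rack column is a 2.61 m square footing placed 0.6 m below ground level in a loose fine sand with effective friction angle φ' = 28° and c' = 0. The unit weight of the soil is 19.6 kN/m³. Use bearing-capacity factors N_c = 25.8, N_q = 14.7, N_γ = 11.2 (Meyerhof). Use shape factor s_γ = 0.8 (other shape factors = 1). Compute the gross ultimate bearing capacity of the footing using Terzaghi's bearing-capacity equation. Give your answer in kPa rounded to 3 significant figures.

q = γ·D_f = 19.6 × 0.6 = 11.76 kPa.
q·N_q = 11.76 × 14.7 = 172.87 kPa
0.5·γ·B·N_γ·s_γ = 0.5 × 19.6 × 2.61 × 11.2 × 0.8 = 229.18 kPa
q_ult = 172.87 + 229.18 = 402.05 kPa.

q_ult ≈ 402 kPa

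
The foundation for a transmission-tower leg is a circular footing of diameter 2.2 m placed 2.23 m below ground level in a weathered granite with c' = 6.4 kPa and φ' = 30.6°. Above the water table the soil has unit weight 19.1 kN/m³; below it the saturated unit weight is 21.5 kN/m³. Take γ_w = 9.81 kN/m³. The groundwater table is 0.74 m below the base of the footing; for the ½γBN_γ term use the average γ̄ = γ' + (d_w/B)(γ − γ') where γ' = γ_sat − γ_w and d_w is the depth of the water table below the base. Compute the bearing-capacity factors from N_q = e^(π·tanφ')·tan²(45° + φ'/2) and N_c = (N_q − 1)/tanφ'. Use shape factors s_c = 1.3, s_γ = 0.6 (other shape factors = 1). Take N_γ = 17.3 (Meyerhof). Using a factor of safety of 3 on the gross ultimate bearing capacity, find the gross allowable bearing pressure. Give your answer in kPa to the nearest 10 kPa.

q_all ≈ 420 kPa

N_q = e^(π·tan30.6°)·tan²(60.3°) = 19.7; N_c = (N_q − 1)/tanφ' = 31.63.
q = γ·D_f = 19.1 × 2.23 = 42.593 kPa.
γ' = 11.69 kN/m³; averaging over the depth B below the base, γ̄ = γ' + (d_w/B)(γ − γ') = 14.182 kN/m³.
c·N_c·s_c = 6.4 × 31.626 × 1.3 = 263.13 kPa
q·N_q = 42.593 × 19.704 = 839.24 kPa
0.5·γ·B·N_γ·s_γ = 0.5 × 14.182 × 2.2 × 17.3 × 0.6 = 161.94 kPa
q_ult = 263.13 + 839.24 + 161.94 = 1264.3 kPa.
q_all = 1264.3 / 3 = 421.43 kPa.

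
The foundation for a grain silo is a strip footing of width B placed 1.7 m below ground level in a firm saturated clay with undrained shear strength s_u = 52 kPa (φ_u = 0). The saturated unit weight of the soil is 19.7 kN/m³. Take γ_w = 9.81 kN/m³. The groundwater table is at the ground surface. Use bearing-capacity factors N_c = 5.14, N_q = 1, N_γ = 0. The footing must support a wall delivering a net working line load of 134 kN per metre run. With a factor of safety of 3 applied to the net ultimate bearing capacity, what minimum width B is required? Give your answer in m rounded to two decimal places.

B = 1.50 m

With the water table at the surface the whole profile is submerged: γ' = 19.7 − 9.81 = 9.89 kN/m³, so q = γ'·D_f = 16.813 kPa.
q_ult = c·N_c + q·N_q
     = 52 × 5.14 + 16.813 × 1
     = 267.28 + 16.813 = 284.09 kPa.
For φ = 0 the ½γBN_γ term vanishes, so q_ult is independent of B. q_net = 284.09 − 16.813 = 267.28 kPa; q_all(net) = 267.28/3 = 89.093 kPa.
Required width B = w / q_all(net) = 134 / 89.093 = 1.504 m.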